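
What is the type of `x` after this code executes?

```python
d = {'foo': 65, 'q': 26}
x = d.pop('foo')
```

dict.pop() returns the value

int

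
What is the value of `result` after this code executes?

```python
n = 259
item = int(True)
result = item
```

n = 259; item = 1; result = 1

1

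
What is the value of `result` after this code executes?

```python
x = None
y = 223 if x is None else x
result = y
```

x = None; y = 223; result = 223

223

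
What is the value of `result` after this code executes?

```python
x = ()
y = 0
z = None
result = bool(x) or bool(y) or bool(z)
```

x = (); y = 0; z = None; result = False

False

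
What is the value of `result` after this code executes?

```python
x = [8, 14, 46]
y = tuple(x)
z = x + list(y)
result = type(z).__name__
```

x is list; y is tuple; z is list; result = 'list'

'list'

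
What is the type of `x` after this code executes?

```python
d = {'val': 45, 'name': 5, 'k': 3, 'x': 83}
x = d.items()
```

dict.items() returns dict_items view

dict_items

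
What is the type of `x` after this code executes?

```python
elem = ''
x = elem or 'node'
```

'or' returns first truthy value (str)

str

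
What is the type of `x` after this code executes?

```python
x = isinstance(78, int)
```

isinstance() returns bool

bool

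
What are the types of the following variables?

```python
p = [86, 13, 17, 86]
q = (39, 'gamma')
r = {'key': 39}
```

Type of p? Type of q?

p is assigned a list literal (square brackets); q is assigned a tuple (parenthesized, comma-separated values)

list, tuple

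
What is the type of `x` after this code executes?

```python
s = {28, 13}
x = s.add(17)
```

set.add() returns None (mutates in place)

NoneType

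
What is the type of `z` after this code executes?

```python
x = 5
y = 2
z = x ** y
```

positive int ** positive int = int

int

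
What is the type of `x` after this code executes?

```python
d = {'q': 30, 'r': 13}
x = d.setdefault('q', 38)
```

dict.setdefault() returns the (existing or default) value

int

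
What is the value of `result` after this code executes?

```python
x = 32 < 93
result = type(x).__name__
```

x is bool; result = 'bool'

'bool'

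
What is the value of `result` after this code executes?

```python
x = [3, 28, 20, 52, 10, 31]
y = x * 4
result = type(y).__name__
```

x is list; y is list; result = 'list'

'list'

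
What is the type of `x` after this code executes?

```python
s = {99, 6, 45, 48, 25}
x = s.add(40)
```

set.add() returns None (mutates in place)

NoneType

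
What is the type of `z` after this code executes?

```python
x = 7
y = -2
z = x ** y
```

int ** negative = float

float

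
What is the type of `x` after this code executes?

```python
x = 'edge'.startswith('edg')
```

str.startswith() returns bool

bool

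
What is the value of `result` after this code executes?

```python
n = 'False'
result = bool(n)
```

n = 'False'; result = True

True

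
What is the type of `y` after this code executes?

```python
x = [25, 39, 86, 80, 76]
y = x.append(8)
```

list.append() returns None (mutates in place)

NoneType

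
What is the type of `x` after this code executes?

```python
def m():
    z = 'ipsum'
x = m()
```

Function without return returns None

NoneType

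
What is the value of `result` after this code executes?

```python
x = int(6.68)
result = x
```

x = 6; result = 6

6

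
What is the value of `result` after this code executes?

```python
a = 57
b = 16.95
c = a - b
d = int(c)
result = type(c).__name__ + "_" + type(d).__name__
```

a is int; b is float; c is float; d is int; result = 'float_int'

'float_int'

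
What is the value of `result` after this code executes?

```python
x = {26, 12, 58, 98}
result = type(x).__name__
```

x is set; result = 'set'

'set'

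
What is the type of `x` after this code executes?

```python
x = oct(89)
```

oct() returns str representation

str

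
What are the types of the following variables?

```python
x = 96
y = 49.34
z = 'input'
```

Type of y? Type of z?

y is assigned a number with a decimal point, so it is a float; z is assigned a quoted string literal, so it is a str

float, str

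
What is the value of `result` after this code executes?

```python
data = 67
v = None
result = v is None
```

data = 67; v = None; result = True

True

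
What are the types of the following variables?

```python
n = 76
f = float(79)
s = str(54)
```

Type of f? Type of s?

f is assigned the result of calling float(), which returns a float; s is assigned the result of calling str(), which returns a str

float, str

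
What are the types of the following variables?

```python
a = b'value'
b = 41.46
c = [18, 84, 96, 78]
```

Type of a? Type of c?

a is assigned a bytes literal (b'...' prefix); c is assigned a list literal (square brackets)

bytes, list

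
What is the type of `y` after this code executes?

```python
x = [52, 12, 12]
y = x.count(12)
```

list.count() returns int

int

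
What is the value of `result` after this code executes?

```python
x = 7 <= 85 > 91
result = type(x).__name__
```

x is bool; result = 'bool'

'bool'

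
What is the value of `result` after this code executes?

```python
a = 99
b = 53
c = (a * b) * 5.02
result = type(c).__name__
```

a is int; b is int; c is float; result = 'float'

'float'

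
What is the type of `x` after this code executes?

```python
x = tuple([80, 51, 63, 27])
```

tuple() constructor returns tuple

tuple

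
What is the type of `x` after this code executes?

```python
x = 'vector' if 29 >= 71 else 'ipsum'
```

Both branches of conditional are str

str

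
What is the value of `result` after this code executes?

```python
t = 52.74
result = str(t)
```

t = 52.74; result = '52.74'

'52.74'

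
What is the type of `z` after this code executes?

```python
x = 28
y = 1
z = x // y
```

int // int = int

int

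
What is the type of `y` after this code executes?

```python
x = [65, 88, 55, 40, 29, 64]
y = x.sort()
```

list.sort() returns None (mutates in place)

NoneType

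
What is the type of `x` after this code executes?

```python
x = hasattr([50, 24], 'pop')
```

hasattr() returns bool

bool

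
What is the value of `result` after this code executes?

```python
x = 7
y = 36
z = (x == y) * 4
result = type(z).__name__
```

x is int; y is int; z is int; result = 'int'

'int'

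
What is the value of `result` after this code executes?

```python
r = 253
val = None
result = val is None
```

r = 253; val = None; result = True

True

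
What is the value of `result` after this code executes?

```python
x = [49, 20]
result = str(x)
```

x = [49, 20]; result = '[49, 20]'

'[49, 20]'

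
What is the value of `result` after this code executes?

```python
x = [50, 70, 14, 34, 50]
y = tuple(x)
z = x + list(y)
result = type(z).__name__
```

x is list; y is tuple; z is list; result = 'list'

'list'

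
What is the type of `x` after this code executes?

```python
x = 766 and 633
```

'and' with truthy values returns last operand (int)

int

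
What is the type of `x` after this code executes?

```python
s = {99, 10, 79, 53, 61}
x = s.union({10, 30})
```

set.union() returns a new set

set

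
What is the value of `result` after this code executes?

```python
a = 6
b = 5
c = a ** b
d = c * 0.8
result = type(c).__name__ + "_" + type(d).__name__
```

a is int; b is int; c is int; d is float; result = 'int_float'

'int_float'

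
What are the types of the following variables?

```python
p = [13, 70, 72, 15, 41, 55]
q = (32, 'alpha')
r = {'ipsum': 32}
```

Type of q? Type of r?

q is assigned a tuple (parenthesized, comma-separated values); r is assigned a dict literal ({key: value})

tuple, dict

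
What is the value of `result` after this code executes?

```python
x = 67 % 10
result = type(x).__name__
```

x is int; result = 'int'

'int'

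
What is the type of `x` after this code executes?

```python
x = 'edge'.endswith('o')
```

str.endswith() returns bool

bool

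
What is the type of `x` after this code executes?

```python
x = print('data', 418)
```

print() returns None

NoneType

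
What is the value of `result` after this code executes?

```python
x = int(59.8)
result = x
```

x = 59; result = 59

59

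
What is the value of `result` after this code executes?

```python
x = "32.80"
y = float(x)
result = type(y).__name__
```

x is str; y is float; result = 'float'

'float'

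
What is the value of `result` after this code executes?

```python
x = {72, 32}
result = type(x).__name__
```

x is set; result = 'set'

'set'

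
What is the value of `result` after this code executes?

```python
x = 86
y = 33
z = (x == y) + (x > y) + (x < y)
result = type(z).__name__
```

x is int; y is int; z is int; result = 'int'

'int'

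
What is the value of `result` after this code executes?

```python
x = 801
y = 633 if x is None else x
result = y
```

x = 801; y = 801; result = 801

801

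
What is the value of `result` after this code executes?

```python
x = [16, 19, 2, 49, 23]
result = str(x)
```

x = [16, 19, 2, 49, 23]; result = '[16, 19, 2, 49, 23]'

'[16, 19, 2, 49, 23]'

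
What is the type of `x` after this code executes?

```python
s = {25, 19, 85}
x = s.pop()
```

Popping from set[int] returns int

int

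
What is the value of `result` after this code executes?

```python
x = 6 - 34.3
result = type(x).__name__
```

x is float; result = 'float'

'float'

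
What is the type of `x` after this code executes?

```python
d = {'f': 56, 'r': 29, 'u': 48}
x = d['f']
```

Accessing dict[str, int] with str key returns int

int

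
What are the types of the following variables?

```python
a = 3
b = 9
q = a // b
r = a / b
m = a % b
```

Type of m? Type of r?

% of ints returns int; / returns float

int, float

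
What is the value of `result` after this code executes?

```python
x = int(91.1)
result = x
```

x = 91; result = 91

91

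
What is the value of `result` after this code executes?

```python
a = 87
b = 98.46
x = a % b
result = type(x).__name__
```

a is int; b is float; x is float; result = 'float'

'float'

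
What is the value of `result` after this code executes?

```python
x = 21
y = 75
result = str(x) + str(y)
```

x = 21; y = 75; result = '2175'

'2175'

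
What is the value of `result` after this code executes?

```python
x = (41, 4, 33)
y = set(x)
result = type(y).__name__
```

x is tuple; y is set; result = 'set'

'set'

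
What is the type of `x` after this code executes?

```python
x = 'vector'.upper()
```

str.upper() returns str

str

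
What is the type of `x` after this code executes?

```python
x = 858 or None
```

'or' returns first truthy value

int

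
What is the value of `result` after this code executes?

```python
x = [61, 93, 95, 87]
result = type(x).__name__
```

x is list; result = 'list'

'list'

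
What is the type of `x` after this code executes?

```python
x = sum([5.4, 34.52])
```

sum() of floats returns float

float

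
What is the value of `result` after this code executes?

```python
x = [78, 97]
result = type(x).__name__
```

x is list; result = 'list'

'list'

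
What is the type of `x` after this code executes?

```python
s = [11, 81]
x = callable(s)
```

callable() returns bool

bool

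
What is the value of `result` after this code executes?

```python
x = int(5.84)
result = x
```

x = 5; result = 5

5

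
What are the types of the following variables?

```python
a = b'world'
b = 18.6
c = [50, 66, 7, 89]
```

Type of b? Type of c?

b is assigned a number with a decimal point, so it is a float; c is assigned a list literal (square brackets)

float, list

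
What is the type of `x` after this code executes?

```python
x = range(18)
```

range() returns a range object

range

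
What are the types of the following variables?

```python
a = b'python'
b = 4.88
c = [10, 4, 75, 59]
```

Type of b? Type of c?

b is assigned a number with a decimal point, so it is a float; c is assigned a list literal (square brackets)

float, list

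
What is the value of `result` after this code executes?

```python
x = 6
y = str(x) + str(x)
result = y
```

x = 6; y = '66'; result = '66'

'66'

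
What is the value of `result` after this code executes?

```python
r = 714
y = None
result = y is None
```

r = 714; y = None; result = True

True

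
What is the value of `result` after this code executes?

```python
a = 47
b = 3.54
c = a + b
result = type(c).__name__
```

a is int; b is float; c is float; result = 'float'

'float'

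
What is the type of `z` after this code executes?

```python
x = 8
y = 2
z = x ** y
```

positive int ** positive int = int

int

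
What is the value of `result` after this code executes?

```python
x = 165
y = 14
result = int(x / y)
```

x = 165; y = 14; result = 11

11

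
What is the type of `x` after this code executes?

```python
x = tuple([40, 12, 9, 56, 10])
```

tuple() constructor returns tuple

tuple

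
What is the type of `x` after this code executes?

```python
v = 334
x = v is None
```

'is' comparison returns bool

bool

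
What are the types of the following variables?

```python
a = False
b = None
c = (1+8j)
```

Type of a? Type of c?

a is assigned the constant False, which has type bool; c is assigned (1+8j), an int plus an imaginary literal (j suffix), which evaluates to complex

bool, complex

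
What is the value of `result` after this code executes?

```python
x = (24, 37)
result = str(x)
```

x = (24, 37); result = '(24, 37)'

'(24, 37)'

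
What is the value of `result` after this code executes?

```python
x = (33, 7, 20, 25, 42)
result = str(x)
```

x = (33, 7, 20, 25, 42); result = '(33, 7, 20, 25, 42)'

'(33, 7, 20, 25, 42)'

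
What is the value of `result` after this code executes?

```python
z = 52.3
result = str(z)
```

z = 52.3; result = '52.3'

'52.3'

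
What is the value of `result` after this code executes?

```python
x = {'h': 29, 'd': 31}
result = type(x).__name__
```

x is dict; result = 'dict'

'dict'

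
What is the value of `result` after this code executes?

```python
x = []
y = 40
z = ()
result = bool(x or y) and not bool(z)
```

x = []; y = 40; z = (); result = True

True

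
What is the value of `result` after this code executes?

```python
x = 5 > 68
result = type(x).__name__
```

x is bool; result = 'bool'

'bool'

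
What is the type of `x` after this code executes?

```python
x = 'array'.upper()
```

str.upper() returns str

str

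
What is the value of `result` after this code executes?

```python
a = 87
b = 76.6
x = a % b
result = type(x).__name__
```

a is int; b is float; x is float; result = 'float'

'float'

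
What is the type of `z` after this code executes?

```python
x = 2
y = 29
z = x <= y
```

Comparison returns bool

bool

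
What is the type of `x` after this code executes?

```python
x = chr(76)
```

chr() returns str (single char)

str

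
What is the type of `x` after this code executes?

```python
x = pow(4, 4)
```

pow(int, int) returns int

int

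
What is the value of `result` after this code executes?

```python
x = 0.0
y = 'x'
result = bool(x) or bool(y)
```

x = 0.0; y = 'x'; result = True

True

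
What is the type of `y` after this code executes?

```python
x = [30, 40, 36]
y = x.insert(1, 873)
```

list.insert() returns None

NoneType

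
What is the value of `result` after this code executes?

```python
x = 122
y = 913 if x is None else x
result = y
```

x = 122; y = 122; result = 122

122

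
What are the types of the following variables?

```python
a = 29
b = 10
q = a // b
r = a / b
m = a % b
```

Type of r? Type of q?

/ returns float; // returns int

float, int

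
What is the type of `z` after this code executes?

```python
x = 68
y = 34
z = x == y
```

Equality comparison returns bool

bool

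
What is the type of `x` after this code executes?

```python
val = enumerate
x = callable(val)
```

callable() returns bool

bool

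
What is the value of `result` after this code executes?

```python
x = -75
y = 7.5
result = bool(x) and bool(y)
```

x = -75; y = 7.5; result = True

True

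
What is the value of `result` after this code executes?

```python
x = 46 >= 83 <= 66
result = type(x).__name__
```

x is bool; result = 'bool'

'bool'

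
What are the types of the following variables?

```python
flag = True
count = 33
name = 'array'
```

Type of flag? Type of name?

flag is assigned the constant True, which has type bool; name is assigned a quoted string literal, so it is a str

bool, str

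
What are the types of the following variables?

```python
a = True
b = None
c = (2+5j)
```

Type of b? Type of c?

b is assigned None, whose type is NoneType; c is assigned (2+5j), an int plus an imaginary literal (j suffix), which evaluates to complex

NoneType, complex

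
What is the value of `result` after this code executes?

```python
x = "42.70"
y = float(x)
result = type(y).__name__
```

x is str; y is float; result = 'float'

'float'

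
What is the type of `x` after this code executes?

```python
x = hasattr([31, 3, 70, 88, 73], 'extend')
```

hasattr() returns bool

bool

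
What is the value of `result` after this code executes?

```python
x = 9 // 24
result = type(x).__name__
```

x is int; result = 'int'

'int'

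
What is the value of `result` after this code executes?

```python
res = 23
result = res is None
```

res = 23; result = False

False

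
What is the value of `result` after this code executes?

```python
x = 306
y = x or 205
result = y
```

x = 306; y = 306; result = 306

306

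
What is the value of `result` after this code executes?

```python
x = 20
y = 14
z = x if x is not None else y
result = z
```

x = 20; y = 14; z = 20; result = 20

20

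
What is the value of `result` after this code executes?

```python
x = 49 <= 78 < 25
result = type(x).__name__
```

x is bool; result = 'bool'

'bool'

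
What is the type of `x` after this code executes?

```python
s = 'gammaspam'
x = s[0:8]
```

Slicing a str returns str

str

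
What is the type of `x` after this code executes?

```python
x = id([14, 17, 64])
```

id() returns int

int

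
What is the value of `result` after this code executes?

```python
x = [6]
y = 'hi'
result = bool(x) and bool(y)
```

x = [6]; y = 'hi'; result = True

True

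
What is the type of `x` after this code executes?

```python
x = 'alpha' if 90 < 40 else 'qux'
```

Both branches of conditional are str

str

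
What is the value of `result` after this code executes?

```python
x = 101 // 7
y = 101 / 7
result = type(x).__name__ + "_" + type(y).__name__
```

x is int; y is float; result = 'int_float'

'int_float'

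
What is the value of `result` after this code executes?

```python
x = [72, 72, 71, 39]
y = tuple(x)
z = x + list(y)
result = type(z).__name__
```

x is list; y is tuple; z is list; result = 'list'

'list'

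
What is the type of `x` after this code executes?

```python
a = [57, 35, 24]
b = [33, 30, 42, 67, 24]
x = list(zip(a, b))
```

list(zip()) returns a list of tuples

list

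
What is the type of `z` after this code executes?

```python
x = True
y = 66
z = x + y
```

bool + int = int (bool is subclass of int)

int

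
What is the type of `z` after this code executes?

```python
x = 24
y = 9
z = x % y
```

int % int = int

int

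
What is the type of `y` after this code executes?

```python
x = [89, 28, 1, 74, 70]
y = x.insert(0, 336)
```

list.insert() returns None

NoneType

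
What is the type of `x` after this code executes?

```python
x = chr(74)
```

chr() returns str (single char)

str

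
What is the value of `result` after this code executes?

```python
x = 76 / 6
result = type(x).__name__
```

x is float; result = 'float'

'float'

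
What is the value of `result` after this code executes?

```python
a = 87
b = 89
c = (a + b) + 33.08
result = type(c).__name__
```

a is int; b is int; c is float; result = 'float'

'float'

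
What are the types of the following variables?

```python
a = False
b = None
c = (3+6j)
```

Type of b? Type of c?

b is assigned None, whose type is NoneType; c is assigned (3+6j), an int plus an imaginary literal (j suffix), which evaluates to complex

NoneType, complex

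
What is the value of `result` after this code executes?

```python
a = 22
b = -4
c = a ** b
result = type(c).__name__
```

a is int; b is int; c is float; result = 'float'

'float'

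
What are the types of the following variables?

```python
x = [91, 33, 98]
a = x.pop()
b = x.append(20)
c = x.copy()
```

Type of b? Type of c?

append() returns None; copy() returns list

NoneType, list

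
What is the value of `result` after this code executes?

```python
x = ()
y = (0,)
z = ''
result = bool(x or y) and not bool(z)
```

x = (); y = (0,); z = ''; result = True

True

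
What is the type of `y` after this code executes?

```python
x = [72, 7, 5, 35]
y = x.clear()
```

list.clear() returns None

NoneType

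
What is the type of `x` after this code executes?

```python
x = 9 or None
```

'or' returns first truthy value

int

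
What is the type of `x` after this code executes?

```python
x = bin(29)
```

bin() returns str representation

str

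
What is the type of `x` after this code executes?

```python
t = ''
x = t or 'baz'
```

'or' returns first truthy value (str)

str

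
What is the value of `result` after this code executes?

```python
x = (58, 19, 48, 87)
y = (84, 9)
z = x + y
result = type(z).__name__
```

x is tuple; y is tuple; z is tuple; result = 'tuple'

'tuple'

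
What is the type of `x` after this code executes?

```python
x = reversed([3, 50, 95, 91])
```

reversed() on a list returns list_reverseiterator

list_reverseiterator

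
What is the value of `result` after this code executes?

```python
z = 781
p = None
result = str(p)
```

z = 781; p = None; result = 'None'

'None'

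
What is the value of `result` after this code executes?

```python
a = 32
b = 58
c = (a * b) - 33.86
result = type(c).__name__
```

a is int; b is int; c is float; result = 'float'

'float'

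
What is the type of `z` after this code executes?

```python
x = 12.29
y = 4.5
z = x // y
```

float // float = float

float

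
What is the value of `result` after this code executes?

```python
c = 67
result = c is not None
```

c = 67; result = True

True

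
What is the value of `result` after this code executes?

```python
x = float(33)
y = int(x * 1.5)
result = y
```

x = 33.0; y = 49; result = 49

49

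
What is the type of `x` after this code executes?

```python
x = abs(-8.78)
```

abs() of float returns float

float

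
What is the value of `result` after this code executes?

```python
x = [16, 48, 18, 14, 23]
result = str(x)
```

x = [16, 48, 18, 14, 23]; result = '[16, 48, 18, 14, 23]'

'[16, 48, 18, 14, 23]'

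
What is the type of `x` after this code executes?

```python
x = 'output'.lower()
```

str.lower() returns str

str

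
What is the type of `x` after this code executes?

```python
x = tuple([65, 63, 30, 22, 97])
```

tuple() constructor returns tuple

tuple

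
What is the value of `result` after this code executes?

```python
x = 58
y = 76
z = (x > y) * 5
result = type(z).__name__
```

x is int; y is int; z is int; result = 'int'

'int'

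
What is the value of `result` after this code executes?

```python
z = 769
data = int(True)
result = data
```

z = 769; data = 1; result = 1

1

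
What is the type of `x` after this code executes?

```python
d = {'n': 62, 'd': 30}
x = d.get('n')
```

dict.get() returns value type when found

int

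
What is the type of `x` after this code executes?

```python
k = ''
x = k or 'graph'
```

'or' returns first truthy value (str)

str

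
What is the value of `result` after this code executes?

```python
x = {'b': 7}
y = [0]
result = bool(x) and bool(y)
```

x = {'b': 7}; y = [0]; result = True

True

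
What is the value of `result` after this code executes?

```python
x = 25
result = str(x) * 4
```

x = 25; result = '25252525'

'25252525'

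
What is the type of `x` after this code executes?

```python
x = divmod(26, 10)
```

divmod() returns tuple of (quotient, remainder)

tuple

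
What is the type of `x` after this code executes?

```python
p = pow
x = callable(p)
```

callable() returns bool

bool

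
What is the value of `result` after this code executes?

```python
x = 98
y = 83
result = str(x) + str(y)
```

x = 98; y = 83; result = '9883'

'9883'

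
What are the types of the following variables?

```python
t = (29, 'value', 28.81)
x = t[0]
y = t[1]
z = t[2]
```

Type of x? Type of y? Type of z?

tuple[0] is int; tuple[1] is str; tuple[2] is float

int, str, float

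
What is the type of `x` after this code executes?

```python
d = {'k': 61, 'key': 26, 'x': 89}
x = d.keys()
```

.keys() returns dict_keys view

dict_keys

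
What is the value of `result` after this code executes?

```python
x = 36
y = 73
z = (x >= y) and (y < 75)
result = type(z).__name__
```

x is int; y is int; z is bool; result = 'bool'

'bool'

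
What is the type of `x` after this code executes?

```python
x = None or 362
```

'or' with None returns the other truthy value

int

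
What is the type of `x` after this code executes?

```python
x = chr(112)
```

chr() returns str (single char)

str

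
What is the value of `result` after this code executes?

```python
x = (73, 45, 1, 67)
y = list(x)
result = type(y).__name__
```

x is tuple; y is list; result = 'list'

'list'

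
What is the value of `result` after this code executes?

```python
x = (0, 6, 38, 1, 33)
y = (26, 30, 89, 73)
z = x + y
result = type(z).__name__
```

x is tuple; y is tuple; z is tuple; result = 'tuple'

'tuple'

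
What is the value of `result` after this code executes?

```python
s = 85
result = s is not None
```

s = 85; result = True

True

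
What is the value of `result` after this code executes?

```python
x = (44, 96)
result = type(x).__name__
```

x is tuple; result = 'tuple'

'tuple'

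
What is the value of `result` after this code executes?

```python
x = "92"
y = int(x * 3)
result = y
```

x = '92'; y = 929292; result = 929292

929292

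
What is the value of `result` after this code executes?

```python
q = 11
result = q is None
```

q = 11; result = False

False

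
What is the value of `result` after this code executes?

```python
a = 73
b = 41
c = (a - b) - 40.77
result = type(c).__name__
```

a is int; b is int; c is float; result = 'float'

'float'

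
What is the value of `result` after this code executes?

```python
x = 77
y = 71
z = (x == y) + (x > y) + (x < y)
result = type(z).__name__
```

x is int; y is int; z is int; result = 'int'

'int'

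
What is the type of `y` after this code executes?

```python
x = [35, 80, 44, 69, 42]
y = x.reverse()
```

list.reverse() returns None

NoneType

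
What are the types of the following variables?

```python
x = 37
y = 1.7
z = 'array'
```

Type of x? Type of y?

x is assigned a bare integer (no decimal point), so it is an int; y is assigned a number with a decimal point, so it is a float

int, float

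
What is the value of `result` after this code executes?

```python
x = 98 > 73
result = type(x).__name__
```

x is bool; result = 'bool'

'bool'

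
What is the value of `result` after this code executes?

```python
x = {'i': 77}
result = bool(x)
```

x = {'i': 77}; result = True

True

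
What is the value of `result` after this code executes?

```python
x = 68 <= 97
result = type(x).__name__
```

x is bool; result = 'bool'

'bool'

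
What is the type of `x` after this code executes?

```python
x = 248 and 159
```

'and' with truthy values returns last operand (int)

int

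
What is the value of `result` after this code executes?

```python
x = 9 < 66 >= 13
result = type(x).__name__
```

x is bool; result = 'bool'

'bool'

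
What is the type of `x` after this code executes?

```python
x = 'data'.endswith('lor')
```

str.endswith() returns bool

bool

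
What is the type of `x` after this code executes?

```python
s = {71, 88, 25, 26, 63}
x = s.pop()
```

Popping from set[int] returns int

int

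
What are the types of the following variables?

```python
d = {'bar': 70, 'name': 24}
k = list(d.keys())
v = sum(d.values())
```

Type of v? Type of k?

sum of ints is int; list() converts to list

int, list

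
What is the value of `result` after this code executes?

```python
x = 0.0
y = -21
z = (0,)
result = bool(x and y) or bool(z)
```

x = 0.0; y = -21; z = (0,); result = True

True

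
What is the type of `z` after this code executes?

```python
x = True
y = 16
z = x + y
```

bool + int = int (bool is subclass of int)

int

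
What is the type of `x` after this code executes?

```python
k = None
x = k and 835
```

'and' returns first falsy value (None)

NoneType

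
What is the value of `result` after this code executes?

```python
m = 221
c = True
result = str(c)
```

m = 221; c = True; result = 'True'

'True'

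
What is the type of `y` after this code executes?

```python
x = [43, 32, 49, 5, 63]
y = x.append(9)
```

list.append() returns None (mutates in place)

NoneType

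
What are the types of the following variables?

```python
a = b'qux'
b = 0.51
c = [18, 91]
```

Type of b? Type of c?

b is assigned a number with a decimal point, so it is a float; c is assigned a list literal (square brackets)

float, list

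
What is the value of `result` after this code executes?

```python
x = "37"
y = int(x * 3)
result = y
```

x = '37'; y = 373737; result = 373737

373737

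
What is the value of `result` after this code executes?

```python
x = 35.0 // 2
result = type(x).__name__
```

x is float; result = 'float'

'float'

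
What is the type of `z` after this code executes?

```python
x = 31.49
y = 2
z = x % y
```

float % int = float

float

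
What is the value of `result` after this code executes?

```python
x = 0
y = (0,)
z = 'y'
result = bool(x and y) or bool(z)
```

x = 0; y = (0,); z = 'y'; result = True

True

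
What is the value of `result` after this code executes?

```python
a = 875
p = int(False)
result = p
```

a = 875; p = 0; result = 0

0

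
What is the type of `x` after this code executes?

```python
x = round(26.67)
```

round() with no decimal places returns int

int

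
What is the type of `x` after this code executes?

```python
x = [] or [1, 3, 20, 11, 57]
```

'or' returns first truthy value (list)

list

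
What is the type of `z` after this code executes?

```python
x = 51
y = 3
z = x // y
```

int // int = int

int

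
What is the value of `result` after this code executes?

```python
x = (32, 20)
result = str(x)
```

x = (32, 20); result = '(32, 20)'

'(32, 20)'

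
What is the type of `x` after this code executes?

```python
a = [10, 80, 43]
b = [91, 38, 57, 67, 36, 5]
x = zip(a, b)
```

zip() returns a zip object

zip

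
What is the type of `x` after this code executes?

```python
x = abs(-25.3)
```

abs() of float returns float

float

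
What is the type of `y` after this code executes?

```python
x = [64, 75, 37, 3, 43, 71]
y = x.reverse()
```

list.reverse() returns None

NoneType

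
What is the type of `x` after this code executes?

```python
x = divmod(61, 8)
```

divmod() returns tuple of (quotient, remainder)

tuple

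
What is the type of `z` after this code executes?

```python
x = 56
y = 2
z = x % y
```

int % int = int

int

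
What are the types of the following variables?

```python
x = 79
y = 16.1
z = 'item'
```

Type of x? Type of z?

x is assigned a bare integer (no decimal point), so it is an int; z is assigned a quoted string literal, so it is a str

int, str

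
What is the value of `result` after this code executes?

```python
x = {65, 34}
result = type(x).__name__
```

x is set; result = 'set'

'set'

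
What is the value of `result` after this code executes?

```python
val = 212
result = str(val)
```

val = 212; result = '212'

'212'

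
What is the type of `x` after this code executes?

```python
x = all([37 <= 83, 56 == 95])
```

all() returns bool

bool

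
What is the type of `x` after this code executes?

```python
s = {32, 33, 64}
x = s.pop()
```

Popping from set[int] returns int

int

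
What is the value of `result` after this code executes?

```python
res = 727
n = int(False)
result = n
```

res = 727; n = 0; result = 0

0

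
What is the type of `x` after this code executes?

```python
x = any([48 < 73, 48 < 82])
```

any() returns bool

bool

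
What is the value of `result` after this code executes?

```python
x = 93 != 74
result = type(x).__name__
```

x is bool; result = 'bool'

'bool'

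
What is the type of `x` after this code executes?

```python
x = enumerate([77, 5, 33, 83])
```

enumerate() returns an enumerate object

enumerate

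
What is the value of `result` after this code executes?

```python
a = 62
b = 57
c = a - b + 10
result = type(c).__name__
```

a is int; b is int; c is int; result = 'int'

'int'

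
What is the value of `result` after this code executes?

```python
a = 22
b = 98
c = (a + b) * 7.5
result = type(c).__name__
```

a is int; b is int; c is float; result = 'float'

'float'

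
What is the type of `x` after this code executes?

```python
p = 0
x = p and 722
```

'and' returns first falsy value (0 is int)

int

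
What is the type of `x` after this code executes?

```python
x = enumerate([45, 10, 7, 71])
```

enumerate() returns an enumerate object

enumerate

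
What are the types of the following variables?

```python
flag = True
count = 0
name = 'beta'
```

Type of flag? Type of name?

flag is assigned the constant True, which has type bool; name is assigned a quoted string literal, so it is a str

bool, str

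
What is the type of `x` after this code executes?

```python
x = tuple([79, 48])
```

tuple() constructor returns tuple

tuple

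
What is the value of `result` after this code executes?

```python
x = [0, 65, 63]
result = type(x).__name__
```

x is list; result = 'list'

'list'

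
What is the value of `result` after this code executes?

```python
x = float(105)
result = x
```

x = 105.0; result = 105.0

105.0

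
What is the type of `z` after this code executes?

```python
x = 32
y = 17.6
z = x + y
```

int + float = float

float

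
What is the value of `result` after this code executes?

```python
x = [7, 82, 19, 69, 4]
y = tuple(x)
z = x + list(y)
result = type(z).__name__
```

x is list; y is tuple; z is list; result = 'list'

'list'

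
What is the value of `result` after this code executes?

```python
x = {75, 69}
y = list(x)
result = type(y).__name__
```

x is set; y is list; result = 'list'

'list'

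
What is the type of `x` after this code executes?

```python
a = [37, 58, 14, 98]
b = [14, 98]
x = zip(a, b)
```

zip() returns a zip object

zip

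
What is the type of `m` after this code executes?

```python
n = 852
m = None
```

None has type NoneType

NoneType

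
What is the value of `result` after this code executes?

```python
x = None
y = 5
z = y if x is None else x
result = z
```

x = None; y = 5; z = 5; result = 5

5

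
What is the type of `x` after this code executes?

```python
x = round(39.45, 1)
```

round() with decimal places returns float

float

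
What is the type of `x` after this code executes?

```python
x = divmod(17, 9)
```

divmod() returns tuple of (quotient, remainder)

tuple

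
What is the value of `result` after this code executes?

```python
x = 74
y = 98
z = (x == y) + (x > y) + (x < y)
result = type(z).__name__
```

x is int; y is int; z is int; result = 'int'

'int'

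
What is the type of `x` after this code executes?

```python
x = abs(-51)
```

abs() of int returns int

int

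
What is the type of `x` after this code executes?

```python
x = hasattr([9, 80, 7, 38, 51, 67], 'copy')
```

hasattr() returns bool

bool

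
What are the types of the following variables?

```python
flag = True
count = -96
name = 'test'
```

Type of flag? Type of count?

flag is assigned the constant True, which has type bool; count is assigned a bare integer (no decimal point), so it is an int

bool, int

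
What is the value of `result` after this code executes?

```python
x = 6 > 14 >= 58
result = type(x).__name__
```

x is bool; result = 'bool'

'bool'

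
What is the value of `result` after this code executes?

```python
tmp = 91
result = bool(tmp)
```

tmp = 91; result = True

True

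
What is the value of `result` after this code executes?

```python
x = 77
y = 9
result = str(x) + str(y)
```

x = 77; y = 9; result = '779'

'779'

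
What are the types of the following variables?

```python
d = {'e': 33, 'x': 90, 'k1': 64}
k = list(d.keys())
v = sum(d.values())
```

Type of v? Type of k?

sum of ints is int; list() converts to list

int, list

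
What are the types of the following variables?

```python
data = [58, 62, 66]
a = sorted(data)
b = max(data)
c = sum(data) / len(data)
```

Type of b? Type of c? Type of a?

max of ints returns int; int / int = float; sorted() returns list

int, float, list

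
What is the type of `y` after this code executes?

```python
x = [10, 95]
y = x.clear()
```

list.clear() returns None

NoneType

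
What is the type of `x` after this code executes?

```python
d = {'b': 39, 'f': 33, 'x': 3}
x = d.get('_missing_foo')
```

dict.get() returns None when key not found

NoneType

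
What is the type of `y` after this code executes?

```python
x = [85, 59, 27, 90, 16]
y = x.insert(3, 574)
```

list.insert() returns None

NoneType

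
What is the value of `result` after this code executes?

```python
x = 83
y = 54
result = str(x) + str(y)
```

x = 83; y = 54; result = '8354'

'8354'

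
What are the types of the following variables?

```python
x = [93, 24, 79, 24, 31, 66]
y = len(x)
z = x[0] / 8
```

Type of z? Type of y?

int / int = float; len() returns int

float, int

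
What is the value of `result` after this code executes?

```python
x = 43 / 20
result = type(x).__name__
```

x is float; result = 'float'

'float'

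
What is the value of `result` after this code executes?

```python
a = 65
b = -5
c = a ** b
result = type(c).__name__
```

a is int; b is int; c is float; result = 'float'

'float'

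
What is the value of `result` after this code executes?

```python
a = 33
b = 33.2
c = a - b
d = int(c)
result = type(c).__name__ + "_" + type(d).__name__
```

a is int; b is float; c is float; d is int; result = 'float_int'

'float_int'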